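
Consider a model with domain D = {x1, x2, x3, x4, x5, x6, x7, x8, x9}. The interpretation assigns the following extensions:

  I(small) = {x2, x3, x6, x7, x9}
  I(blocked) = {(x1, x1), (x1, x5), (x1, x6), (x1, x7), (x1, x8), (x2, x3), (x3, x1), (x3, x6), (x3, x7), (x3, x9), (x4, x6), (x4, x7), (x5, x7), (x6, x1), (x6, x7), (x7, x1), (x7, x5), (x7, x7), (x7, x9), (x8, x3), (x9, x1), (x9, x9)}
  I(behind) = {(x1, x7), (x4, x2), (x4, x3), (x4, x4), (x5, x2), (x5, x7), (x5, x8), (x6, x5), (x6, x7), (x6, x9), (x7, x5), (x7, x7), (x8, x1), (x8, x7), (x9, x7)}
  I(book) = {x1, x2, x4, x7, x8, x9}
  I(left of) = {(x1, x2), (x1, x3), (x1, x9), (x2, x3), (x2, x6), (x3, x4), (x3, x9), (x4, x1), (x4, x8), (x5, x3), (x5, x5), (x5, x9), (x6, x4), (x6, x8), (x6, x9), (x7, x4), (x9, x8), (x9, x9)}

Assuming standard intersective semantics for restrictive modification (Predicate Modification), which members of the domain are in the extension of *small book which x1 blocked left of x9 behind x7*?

⟦which x1 blocked⟧ = {x : ⟨x1, x⟩ ∈ ⟦blocked⟧} = {x1, x5, x6, x7, x8}
⟦left of x9⟧ = {x : ⟨x, x9⟩ ∈ ⟦left of⟧} = {x1, x3, x5, x6, x9}
⟦behind x7⟧ = {x : ⟨x, x7⟩ ∈ ⟦behind⟧} = {x1, x5, x6, x7, x8, x9}
⟦book⟧ = {x1, x2, x4, x7, x8, x9}
… ∩ ⟦which x1 blocked⟧ = {x1, x2, x4, x7, x8, x9} ∩ {x1, x5, x6, x7, x8} = {x1, x7, x8}
… ∩ ⟦left of x9⟧ = {x1, x7, x8} ∩ {x1, x3, x5, x6, x9} = {x1}
… ∩ ⟦behind x7⟧ = {x1} ∩ {x1, x5, x6, x7, x8, x9} = {x1}
… ∩ ⟦small⟧ = {x1} ∩ {x2, x3, x6, x7, x9} = ∅
So ⟦small book which x1 blocked left of x9 behind x7⟧ = { }.

{ }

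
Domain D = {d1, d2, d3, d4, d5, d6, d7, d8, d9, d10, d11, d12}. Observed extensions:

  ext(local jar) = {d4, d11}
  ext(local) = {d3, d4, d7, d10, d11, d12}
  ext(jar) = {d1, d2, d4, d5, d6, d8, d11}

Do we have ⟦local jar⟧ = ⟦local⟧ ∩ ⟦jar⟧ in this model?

yes

⟦local⟧ ∩ ⟦jar⟧ = {d3, d4, d7, d10, d11, d12} ∩ {d1, d2, d4, d5, d6, d8, d11} = {d4, d11}
Observed ⟦local jar⟧ = {d4, d11}.
These coincide, so the modifier is intersective here.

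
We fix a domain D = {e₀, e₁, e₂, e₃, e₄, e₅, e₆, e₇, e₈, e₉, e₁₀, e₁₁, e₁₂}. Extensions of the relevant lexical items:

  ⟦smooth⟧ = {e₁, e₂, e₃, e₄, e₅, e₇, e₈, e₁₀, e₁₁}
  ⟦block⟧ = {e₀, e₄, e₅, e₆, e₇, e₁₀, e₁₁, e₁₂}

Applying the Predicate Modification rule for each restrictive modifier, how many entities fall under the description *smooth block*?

5

⟦block⟧ = {e₀, e₄, e₅, e₆, e₇, e₁₀, e₁₁, e₁₂}
… ∩ ⟦smooth⟧ = {e₀, e₄, e₅, e₆, e₇, e₁₀, e₁₁, e₁₂} ∩ {e₁, e₂, e₃, e₄, e₅, e₇, e₈, e₁₀, e₁₁} = {e₄, e₅, e₇, e₁₀, e₁₁}
⟦smooth block⟧ = {e₄, e₅, e₇, e₁₀, e₁₁}, so the cardinality is 5.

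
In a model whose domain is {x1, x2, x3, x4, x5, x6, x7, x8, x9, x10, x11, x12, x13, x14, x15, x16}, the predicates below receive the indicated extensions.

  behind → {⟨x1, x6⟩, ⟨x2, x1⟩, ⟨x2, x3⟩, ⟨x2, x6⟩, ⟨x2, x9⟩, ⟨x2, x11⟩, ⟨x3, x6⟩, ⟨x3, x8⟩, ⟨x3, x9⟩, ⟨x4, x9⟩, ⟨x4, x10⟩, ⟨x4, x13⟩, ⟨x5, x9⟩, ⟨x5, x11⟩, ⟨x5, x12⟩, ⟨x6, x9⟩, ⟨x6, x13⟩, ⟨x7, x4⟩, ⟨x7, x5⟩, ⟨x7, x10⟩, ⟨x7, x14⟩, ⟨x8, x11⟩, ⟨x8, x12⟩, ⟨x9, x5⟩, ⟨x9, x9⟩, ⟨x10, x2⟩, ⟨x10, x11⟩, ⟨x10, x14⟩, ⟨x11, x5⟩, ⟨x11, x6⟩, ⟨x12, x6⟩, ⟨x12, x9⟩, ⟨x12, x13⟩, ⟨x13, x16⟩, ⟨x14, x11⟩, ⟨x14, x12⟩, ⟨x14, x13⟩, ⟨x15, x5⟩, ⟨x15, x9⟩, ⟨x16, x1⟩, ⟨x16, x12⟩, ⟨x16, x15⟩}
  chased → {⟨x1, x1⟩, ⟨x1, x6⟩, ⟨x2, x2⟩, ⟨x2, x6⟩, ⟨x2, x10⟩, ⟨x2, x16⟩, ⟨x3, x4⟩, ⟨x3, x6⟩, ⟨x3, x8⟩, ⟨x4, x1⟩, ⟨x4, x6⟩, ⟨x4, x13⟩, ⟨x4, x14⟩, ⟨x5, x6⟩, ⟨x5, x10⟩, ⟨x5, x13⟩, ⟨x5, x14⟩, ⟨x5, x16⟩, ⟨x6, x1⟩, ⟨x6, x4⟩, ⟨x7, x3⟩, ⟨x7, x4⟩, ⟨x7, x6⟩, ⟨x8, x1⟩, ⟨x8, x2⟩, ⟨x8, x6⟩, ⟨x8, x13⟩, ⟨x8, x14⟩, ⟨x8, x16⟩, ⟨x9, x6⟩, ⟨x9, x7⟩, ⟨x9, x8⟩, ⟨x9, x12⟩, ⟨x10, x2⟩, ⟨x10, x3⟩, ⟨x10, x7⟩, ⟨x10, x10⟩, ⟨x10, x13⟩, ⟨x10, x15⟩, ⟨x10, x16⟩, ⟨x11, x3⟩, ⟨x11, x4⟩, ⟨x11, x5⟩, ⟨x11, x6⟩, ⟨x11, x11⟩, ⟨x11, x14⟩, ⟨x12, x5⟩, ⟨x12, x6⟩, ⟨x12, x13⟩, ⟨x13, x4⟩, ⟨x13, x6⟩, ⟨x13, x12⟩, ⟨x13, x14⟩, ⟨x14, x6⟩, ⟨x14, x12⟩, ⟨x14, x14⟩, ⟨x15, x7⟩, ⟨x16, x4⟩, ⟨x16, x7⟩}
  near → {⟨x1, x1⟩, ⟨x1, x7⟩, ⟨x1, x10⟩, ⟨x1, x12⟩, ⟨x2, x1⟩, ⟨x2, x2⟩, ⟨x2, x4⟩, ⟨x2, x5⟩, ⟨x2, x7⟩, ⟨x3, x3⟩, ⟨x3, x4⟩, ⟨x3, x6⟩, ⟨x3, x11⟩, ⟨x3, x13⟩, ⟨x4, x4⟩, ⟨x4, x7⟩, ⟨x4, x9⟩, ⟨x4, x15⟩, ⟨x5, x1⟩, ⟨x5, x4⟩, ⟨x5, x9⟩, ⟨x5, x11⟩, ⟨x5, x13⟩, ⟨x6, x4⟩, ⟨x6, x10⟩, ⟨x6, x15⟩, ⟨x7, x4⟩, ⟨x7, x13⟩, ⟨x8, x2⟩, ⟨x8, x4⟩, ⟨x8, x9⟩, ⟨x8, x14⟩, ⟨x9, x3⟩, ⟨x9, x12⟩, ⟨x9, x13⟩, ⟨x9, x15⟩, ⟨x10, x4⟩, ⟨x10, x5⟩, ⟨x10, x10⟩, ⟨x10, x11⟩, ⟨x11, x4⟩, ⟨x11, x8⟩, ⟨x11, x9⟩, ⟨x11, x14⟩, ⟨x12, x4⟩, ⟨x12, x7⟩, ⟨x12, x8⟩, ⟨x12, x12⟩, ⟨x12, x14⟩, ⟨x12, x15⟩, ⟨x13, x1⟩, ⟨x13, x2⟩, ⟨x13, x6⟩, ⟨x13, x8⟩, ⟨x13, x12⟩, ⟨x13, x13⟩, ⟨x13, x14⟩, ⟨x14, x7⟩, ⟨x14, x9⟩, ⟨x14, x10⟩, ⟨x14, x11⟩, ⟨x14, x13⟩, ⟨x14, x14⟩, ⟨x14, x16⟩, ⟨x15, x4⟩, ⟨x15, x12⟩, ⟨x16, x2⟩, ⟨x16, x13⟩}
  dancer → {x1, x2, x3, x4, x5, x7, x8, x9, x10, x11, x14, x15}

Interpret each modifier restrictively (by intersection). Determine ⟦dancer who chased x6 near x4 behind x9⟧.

⟦who chased x6⟧ = {x : ⟨x, x6⟩ ∈ ⟦chased⟧} = {x1, x2, x3, x4, x5, x7, x8, x9, x11, x12, x13, x14}
⟦near x4⟧ = {x : ⟨x, x4⟩ ∈ ⟦near⟧} = {x2, x3, x4, x5, x6, x7, x8, x10, x11, x12, x15}
⟦behind x9⟧ = {x : ⟨x, x9⟩ ∈ ⟦behind⟧} = {x2, x3, x4, x5, x6, x9, x12, x15}
⟦dancer⟧ = {x1, x2, x3, x4, x5, x7, x8, x9, x10, x11, x14, x15}
… ∩ ⟦who chased x6⟧ = {x1, x2, x3, x4, x5, x7, x8, x9, x10, x11, x14, x15} ∩ {x1, x2, x3, x4, x5, x7, x8, x9, x11, x12, x13, x14} = {x1, x2, x3, x4, x5, x7, x8, x9, x11, x14}
… ∩ ⟦near x4⟧ = {x1, x2, x3, x4, x5, x7, x8, x9, x11, x14} ∩ {x2, x3, x4, x5, x6, x7, x8, x10, x11, x12, x15} = {x2, x3, x4, x5, x7, x8, x11}
… ∩ ⟦behind x9⟧ = {x2, x3, x4, x5, x7, x8, x11} ∩ {x2, x3, x4, x5, x6, x9, x12, x15} = {x2, x3, x4, x5}
So ⟦dancer who chased x6 near x4 behind x9⟧ = {x2, x3, x4, x5}.

{x2, x3, x4, x5}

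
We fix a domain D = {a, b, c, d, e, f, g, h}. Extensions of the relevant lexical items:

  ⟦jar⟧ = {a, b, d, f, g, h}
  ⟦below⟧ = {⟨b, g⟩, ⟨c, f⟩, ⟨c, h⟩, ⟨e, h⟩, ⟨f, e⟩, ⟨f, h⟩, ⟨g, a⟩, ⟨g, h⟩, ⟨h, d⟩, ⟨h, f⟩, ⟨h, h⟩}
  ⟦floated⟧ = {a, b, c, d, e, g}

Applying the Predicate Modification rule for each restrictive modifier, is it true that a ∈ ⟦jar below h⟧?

no

⟦below h⟧ = {x : ⟨x, h⟩ ∈ ⟦below⟧} = {c, e, f, g, h}
⟦jar⟧ = {a, b, d, f, g, h}
… ∩ ⟦below h⟧ = {a, b, d, f, g, h} ∩ {c, e, f, g, h} = {f, g, h}
⟦jar below h⟧ = {f, g, h}; a ∉ this set.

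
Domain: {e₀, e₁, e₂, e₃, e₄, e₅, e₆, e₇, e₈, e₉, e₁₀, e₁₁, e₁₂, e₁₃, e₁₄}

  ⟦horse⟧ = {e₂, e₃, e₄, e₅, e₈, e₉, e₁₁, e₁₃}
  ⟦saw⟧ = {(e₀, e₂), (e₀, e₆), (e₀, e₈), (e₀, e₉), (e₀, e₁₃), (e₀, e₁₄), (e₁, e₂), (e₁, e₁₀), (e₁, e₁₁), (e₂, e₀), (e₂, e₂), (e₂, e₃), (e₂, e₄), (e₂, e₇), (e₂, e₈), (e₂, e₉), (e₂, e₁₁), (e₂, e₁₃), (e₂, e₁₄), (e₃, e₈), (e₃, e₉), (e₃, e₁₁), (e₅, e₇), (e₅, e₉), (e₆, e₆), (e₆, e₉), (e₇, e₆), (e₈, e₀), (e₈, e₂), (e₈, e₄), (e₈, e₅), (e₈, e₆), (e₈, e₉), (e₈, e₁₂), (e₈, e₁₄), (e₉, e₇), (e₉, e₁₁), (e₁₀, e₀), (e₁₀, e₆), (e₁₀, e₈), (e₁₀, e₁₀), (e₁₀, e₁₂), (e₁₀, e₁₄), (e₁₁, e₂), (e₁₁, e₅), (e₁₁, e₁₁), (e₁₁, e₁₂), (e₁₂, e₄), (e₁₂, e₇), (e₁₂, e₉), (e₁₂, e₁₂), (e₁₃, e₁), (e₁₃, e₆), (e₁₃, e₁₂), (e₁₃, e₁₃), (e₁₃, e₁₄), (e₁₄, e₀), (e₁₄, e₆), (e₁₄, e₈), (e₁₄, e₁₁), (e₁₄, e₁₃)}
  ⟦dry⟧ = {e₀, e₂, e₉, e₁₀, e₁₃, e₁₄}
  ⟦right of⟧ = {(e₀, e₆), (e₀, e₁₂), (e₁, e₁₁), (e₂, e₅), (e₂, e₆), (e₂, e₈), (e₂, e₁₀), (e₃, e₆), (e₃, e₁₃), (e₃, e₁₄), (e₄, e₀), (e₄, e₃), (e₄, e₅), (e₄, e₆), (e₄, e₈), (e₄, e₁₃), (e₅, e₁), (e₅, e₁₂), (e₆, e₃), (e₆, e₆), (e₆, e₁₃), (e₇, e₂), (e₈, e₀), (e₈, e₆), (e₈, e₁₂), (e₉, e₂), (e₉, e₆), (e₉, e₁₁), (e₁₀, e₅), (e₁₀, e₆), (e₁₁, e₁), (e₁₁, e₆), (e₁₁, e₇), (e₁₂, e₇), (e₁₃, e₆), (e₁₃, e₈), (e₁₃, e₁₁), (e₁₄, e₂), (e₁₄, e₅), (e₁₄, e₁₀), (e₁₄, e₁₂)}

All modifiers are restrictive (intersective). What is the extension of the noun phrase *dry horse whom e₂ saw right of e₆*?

{e₂, e₉, e₁₃}

⟦whom e₂ saw⟧ = {x : ⟨e₂, x⟩ ∈ ⟦saw⟧} = {e₀, e₂, e₃, e₄, e₇, e₈, e₉, e₁₁, e₁₃, e₁₄}
⟦right of e₆⟧ = {x : ⟨x, e₆⟩ ∈ ⟦right of⟧} = {e₀, e₂, e₃, e₄, e₆, e₈, e₉, e₁₀, e₁₁, e₁₃}
⟦horse⟧ = {e₂, e₃, e₄, e₅, e₈, e₉, e₁₁, e₁₃}
… ∩ ⟦whom e₂ saw⟧ = {e₂, e₃, e₄, e₅, e₈, e₉, e₁₁, e₁₃} ∩ {e₀, e₂, e₃, e₄, e₇, e₈, e₉, e₁₁, e₁₃, e₁₄} = {e₂, e₃, e₄, e₈, e₉, e₁₁, e₁₃}
… ∩ ⟦right of e₆⟧ = {e₂, e₃, e₄, e₈, e₉, e₁₁, e₁₃} ∩ {e₀, e₂, e₃, e₄, e₆, e₈, e₉, e₁₀, e₁₁, e₁₃} = {e₂, e₃, e₄, e₈, e₉, e₁₁, e₁₃}
… ∩ ⟦dry⟧ = {e₂, e₃, e₄, e₈, e₉, e₁₁, e₁₃} ∩ {e₀, e₂, e₉, e₁₀, e₁₃, e₁₄} = {e₂, e₉, e₁₃}
So ⟦dry horse whom e₂ saw right of e₆⟧ = {e₂, e₉, e₁₃}.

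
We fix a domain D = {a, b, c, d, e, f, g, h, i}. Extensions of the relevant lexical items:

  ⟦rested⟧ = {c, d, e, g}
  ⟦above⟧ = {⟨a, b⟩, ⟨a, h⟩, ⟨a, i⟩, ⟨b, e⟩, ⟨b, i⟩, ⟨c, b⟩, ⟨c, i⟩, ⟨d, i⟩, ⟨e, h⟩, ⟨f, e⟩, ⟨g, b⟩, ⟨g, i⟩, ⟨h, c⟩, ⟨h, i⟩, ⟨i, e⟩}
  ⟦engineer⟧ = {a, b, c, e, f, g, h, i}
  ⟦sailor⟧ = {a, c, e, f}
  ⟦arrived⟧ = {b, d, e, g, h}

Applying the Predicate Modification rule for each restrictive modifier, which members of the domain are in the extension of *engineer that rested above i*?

⟦that rested⟧ = ⟦rested⟧ = {c, d, e, g}
⟦above i⟧ = {x : ⟨x, i⟩ ∈ ⟦above⟧} = {a, b, c, d, g, h}
⟦engineer⟧ = {a, b, c, e, f, g, h, i}
… ∩ ⟦that rested⟧ = {a, b, c, e, f, g, h, i} ∩ {c, d, e, g} = {c, e, g}
… ∩ ⟦above i⟧ = {c, e, g} ∩ {a, b, c, d, g, h} = {c, g}
So ⟦engineer that rested above i⟧ = {c, g}.

{c, g}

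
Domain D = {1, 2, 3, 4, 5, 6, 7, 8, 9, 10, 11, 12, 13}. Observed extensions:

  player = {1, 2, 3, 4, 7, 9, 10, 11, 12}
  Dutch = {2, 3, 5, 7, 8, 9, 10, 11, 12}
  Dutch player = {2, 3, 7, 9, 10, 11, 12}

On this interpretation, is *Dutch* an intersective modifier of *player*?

⟦Dutch⟧ ∩ ⟦player⟧ = {2, 3, 5, 7, 8, 9, 10, 11, 12} ∩ {1, 2, 3, 4, 7, 9, 10, 11, 12} = {2, 3, 7, 9, 10, 11, 12}
Observed ⟦Dutch player⟧ = {2, 3, 7, 9, 10, 11, 12}.
These coincide, so the modifier is intersective here.

yes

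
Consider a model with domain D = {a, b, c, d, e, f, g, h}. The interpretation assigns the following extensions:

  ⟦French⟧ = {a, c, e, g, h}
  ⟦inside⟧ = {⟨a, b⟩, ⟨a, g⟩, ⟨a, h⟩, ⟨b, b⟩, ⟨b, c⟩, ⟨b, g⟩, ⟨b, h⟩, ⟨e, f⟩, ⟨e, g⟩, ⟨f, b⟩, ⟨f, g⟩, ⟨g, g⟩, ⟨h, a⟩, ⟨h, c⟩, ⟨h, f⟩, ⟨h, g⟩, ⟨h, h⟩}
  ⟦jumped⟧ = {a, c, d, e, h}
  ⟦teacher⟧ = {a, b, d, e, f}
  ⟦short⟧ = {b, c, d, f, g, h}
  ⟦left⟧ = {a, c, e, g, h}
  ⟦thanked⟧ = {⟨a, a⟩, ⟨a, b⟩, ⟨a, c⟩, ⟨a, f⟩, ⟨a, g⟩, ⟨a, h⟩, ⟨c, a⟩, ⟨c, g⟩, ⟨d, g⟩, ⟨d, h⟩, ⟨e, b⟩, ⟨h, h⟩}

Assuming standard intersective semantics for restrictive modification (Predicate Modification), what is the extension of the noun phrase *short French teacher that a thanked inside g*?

{ }

⟦that a thanked⟧ = {x : ⟨a, x⟩ ∈ ⟦thanked⟧} = {a, b, c, f, g, h}
⟦inside g⟧ = {x : ⟨x, g⟩ ∈ ⟦inside⟧} = {a, b, e, f, g, h}
⟦teacher⟧ = {a, b, d, e, f}
… ∩ ⟦that a thanked⟧ = {a, b, d, e, f} ∩ {a, b, c, f, g, h} = {a, b, f}
… ∩ ⟦inside g⟧ = {a, b, f} ∩ {a, b, e, f, g, h} = {a, b, f}
… ∩ ⟦short⟧ = {a, b, f} ∩ {b, c, d, f, g, h} = {b, f}
… ∩ ⟦French⟧ = {b, f} ∩ {a, c, e, g, h} = ∅
So ⟦short French teacher that a thanked inside g⟧ = { }.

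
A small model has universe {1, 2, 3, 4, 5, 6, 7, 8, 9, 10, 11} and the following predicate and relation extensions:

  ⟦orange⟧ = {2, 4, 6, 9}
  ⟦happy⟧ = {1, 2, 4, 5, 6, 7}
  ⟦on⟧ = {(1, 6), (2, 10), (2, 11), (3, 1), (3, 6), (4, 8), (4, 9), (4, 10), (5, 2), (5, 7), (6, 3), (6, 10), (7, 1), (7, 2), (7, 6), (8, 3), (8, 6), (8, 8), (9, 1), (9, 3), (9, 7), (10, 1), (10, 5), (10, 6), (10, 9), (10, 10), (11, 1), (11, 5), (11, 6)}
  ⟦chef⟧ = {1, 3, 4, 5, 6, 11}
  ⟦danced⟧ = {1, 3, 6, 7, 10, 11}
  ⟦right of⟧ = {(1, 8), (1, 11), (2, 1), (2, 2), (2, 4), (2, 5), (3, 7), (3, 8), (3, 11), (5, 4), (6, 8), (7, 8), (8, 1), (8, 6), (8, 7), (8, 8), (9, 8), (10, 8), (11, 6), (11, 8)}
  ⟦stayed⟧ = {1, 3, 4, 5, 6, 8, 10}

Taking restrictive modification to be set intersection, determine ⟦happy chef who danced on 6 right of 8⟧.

{1}

⟦who danced⟧ = ⟦danced⟧ = {1, 3, 6, 7, 10, 11}
⟦on 6⟧ = {x : ⟨x, 6⟩ ∈ ⟦on⟧} = {1, 3, 7, 8, 10, 11}
⟦right of 8⟧ = {x : ⟨x, 8⟩ ∈ ⟦right of⟧} = {1, 3, 6, 7, 8, 9, 10, 11}
⟦chef⟧ = {1, 3, 4, 5, 6, 11}
… ∩ ⟦who danced⟧ = {1, 3, 4, 5, 6, 11} ∩ {1, 3, 6, 7, 10, 11} = {1, 3, 6, 11}
… ∩ ⟦on 6⟧ = {1, 3, 6, 11} ∩ {1, 3, 7, 8, 10, 11} = {1, 3, 11}
… ∩ ⟦right of 8⟧ = {1, 3, 11} ∩ {1, 3, 6, 7, 8, 9, 10, 11} = {1, 3, 11}
… ∩ ⟦happy⟧ = {1, 3, 11} ∩ {1, 2, 4, 5, 6, 7} = {1}
So ⟦happy chef who danced on 6 right of 8⟧ = {1}.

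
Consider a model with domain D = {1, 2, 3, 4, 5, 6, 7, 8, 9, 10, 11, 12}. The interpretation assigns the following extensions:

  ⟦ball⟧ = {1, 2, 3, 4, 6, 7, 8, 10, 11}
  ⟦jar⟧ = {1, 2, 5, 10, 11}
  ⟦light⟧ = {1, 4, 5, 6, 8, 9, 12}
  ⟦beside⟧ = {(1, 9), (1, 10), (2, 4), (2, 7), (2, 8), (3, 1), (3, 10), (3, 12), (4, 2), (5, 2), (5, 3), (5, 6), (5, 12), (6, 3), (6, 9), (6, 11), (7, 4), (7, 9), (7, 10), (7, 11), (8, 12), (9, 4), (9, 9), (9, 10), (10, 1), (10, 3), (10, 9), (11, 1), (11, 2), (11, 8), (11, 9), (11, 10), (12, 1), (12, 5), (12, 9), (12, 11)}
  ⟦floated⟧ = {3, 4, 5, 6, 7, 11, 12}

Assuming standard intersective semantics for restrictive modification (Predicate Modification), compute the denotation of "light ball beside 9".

⟦beside 9⟧ = {x : ⟨x, 9⟩ ∈ ⟦beside⟧} = {1, 6, 7, 9, 10, 11, 12}
⟦ball⟧ = {1, 2, 3, 4, 6, 7, 8, 10, 11}
… ∩ ⟦beside 9⟧ = {1, 2, 3, 4, 6, 7, 8, 10, 11} ∩ {1, 6, 7, 9, 10, 11, 12} = {1, 6, 7, 10, 11}
… ∩ ⟦light⟧ = {1, 6, 7, 10, 11} ∩ {1, 4, 5, 6, 8, 9, 12} = {1, 6}
So ⟦light ball beside 9⟧ = {1, 6}.

{1, 6}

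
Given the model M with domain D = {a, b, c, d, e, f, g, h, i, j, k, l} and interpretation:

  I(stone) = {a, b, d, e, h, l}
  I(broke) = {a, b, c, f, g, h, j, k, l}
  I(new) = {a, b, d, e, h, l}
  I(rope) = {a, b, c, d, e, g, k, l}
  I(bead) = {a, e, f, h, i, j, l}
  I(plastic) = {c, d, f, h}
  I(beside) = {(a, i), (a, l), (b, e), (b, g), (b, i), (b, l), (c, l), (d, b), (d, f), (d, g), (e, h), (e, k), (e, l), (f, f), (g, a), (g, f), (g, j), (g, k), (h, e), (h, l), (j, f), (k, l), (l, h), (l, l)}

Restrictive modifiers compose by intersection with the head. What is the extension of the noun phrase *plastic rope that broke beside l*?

{c}

⟦that broke⟧ = ⟦broke⟧ = {a, b, c, f, g, h, j, k, l}
⟦beside l⟧ = {x : ⟨x, l⟩ ∈ ⟦beside⟧} = {a, b, c, e, h, k, l}
⟦rope⟧ = {a, b, c, d, e, g, k, l}
… ∩ ⟦that broke⟧ = {a, b, c, d, e, g, k, l} ∩ {a, b, c, f, g, h, j, k, l} = {a, b, c, g, k, l}
… ∩ ⟦beside l⟧ = {a, b, c, g, k, l} ∩ {a, b, c, e, h, k, l} = {a, b, c, k, l}
… ∩ ⟦plastic⟧ = {a, b, c, k, l} ∩ {c, d, f, h} = {c}
So ⟦plastic rope that broke beside l⟧ = {c}.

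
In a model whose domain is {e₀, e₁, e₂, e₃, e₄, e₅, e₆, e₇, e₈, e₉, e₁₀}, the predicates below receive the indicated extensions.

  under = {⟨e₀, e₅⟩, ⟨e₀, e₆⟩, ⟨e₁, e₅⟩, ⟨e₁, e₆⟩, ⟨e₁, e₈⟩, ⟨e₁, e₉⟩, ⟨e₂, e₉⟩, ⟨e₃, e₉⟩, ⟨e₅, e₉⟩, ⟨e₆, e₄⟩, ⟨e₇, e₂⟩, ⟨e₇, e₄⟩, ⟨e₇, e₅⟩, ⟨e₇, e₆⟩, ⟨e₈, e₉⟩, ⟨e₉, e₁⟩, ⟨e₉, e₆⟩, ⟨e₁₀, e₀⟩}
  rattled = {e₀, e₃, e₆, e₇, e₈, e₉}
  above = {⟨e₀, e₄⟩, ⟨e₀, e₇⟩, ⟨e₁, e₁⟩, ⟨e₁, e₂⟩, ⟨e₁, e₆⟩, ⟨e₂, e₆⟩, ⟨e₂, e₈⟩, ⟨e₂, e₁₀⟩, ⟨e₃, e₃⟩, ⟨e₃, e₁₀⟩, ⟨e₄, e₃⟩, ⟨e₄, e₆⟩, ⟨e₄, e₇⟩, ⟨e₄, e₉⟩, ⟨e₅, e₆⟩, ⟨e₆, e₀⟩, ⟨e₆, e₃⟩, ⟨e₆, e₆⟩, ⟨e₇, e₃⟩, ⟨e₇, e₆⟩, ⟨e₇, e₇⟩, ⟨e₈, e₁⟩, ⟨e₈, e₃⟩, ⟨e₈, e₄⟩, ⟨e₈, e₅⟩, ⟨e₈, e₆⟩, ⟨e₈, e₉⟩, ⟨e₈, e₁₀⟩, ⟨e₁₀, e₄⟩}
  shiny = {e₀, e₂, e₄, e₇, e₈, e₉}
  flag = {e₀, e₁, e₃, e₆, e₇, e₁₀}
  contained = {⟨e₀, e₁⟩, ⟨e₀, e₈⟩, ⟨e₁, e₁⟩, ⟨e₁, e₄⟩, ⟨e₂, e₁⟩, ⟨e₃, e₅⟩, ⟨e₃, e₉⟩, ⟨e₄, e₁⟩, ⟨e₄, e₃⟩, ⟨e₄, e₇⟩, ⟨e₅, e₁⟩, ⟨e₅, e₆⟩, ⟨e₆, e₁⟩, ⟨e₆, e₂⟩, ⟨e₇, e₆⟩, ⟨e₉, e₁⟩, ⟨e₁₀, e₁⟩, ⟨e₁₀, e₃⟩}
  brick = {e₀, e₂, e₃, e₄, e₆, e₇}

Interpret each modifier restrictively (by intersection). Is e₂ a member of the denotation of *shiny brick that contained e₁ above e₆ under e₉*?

yes

⟦that contained e₁⟧ = {x : ⟨x, e₁⟩ ∈ ⟦contained⟧} = {e₀, e₁, e₂, e₄, e₅, e₆, e₉, e₁₀}
⟦above e₆⟧ = {x : ⟨x, e₆⟩ ∈ ⟦above⟧} = {e₁, e₂, e₄, e₅, e₆, e₇, e₈}
⟦under e₉⟧ = {x : ⟨x, e₉⟩ ∈ ⟦under⟧} = {e₁, e₂, e₃, e₅, e₈}
⟦brick⟧ = {e₀, e₂, e₃, e₄, e₆, e₇}
… ∩ ⟦that contained e₁⟧ = {e₀, e₂, e₃, e₄, e₆, e₇} ∩ {e₀, e₁, e₂, e₄, e₅, e₆, e₉, e₁₀} = {e₀, e₂, e₄, e₆}
… ∩ ⟦above e₆⟧ = {e₀, e₂, e₄, e₆} ∩ {e₁, e₂, e₄, e₅, e₆, e₇, e₈} = {e₂, e₄, e₆}
… ∩ ⟦under e₉⟧ = {e₂, e₄, e₆} ∩ {e₁, e₂, e₃, e₅, e₈} = {e₂}
… ∩ ⟦shiny⟧ = {e₂} ∩ {e₀, e₂, e₄, e₇, e₈, e₉} = {e₂}
⟦shiny brick that contained e₁ above e₆ under e₉⟧ = {e₂}; e₂ ∈ this set.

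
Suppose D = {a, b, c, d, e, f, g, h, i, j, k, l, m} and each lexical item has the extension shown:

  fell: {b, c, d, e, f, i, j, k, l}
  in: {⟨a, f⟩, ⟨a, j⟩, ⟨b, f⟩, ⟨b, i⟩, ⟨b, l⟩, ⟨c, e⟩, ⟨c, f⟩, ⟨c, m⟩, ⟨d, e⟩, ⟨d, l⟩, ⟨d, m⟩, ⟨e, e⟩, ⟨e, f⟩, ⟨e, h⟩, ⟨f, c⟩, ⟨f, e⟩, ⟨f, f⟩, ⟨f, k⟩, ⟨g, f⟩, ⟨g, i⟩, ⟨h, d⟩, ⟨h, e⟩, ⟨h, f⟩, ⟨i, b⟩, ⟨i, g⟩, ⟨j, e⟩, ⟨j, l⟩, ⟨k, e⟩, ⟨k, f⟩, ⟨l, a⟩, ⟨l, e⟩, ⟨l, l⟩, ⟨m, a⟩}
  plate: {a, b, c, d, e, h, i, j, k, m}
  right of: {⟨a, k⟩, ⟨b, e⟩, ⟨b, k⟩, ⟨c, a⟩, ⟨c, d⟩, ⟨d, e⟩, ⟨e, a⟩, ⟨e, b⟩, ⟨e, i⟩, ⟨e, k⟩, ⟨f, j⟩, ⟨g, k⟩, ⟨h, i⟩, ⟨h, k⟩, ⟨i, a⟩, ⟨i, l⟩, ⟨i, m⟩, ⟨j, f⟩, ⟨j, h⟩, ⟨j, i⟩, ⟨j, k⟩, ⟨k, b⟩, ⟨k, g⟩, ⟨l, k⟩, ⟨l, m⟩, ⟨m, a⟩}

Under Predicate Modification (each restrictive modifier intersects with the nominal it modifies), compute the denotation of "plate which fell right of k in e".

{e, j}

⟦which fell⟧ = ⟦fell⟧ = {b, c, d, e, f, i, j, k, l}
⟦right of k⟧ = {x : ⟨x, k⟩ ∈ ⟦right of⟧} = {a, b, e, g, h, j, l}
⟦in e⟧ = {x : ⟨x, e⟩ ∈ ⟦in⟧} = {c, d, e, f, h, j, k, l}
⟦plate⟧ = {a, b, c, d, e, h, i, j, k, m}
… ∩ ⟦which fell⟧ = {a, b, c, d, e, h, i, j, k, m} ∩ {b, c, d, e, f, i, j, k, l} = {b, c, d, e, i, j, k}
… ∩ ⟦right of k⟧ = {b, c, d, e, i, j, k} ∩ {a, b, e, g, h, j, l} = {b, e, j}
… ∩ ⟦in e⟧ = {b, e, j} ∩ {c, d, e, f, h, j, k, l} = {e, j}
So ⟦plate which fell right of k in e⟧ = {e, j}.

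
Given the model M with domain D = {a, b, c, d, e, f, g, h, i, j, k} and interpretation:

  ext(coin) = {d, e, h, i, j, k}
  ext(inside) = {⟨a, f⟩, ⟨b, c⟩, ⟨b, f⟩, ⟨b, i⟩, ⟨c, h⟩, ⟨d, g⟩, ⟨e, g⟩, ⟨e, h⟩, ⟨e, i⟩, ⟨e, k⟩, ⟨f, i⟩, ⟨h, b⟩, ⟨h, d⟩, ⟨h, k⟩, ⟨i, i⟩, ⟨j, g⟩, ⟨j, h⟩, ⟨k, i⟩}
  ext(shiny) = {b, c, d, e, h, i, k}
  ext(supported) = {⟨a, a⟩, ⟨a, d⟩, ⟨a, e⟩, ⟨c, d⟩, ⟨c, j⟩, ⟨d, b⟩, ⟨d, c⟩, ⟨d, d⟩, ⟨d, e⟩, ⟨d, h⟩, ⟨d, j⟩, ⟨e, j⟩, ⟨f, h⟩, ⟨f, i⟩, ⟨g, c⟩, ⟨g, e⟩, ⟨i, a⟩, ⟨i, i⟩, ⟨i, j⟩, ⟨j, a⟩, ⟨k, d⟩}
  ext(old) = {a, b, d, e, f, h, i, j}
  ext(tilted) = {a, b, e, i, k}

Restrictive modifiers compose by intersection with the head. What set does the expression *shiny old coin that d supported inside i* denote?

{e}

⟦that d supported⟧ = {x : ⟨d, x⟩ ∈ ⟦supported⟧} = {b, c, d, e, h, j}
⟦inside i⟧ = {x : ⟨x, i⟩ ∈ ⟦inside⟧} = {b, e, f, i, k}
⟦coin⟧ = {d, e, h, i, j, k}
… ∩ ⟦that d supported⟧ = {d, e, h, i, j, k} ∩ {b, c, d, e, h, j} = {d, e, h, j}
… ∩ ⟦inside i⟧ = {d, e, h, j} ∩ {b, e, f, i, k} = {e}
… ∩ ⟦shiny⟧ = {e} ∩ {b, c, d, e, h, i, k} = {e}
… ∩ ⟦old⟧ = {e} ∩ {a, b, d, e, f, h, i, j} = {e}
So ⟦shiny old coin that d supported inside i⟧ = {e}.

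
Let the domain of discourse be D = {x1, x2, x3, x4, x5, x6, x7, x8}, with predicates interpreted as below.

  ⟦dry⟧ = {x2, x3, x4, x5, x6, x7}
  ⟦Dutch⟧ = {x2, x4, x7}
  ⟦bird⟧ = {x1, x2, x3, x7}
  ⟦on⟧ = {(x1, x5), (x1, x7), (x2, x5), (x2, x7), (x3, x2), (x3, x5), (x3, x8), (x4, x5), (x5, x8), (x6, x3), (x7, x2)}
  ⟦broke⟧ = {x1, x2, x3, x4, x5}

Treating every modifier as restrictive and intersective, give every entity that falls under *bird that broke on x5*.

⟦that broke⟧ = ⟦broke⟧ = {x1, x2, x3, x4, x5}
⟦on x5⟧ = {x : ⟨x, x5⟩ ∈ ⟦on⟧} = {x1, x2, x3, x4}
⟦bird⟧ = {x1, x2, x3, x7}
… ∩ ⟦that broke⟧ = {x1, x2, x3, x7} ∩ {x1, x2, x3, x4, x5} = {x1, x2, x3}
… ∩ ⟦on x5⟧ = {x1, x2, x3} ∩ {x1, x2, x3, x4} = {x1, x2, x3}
So ⟦bird that broke on x5⟧ = {x1, x2, x3}.

{x1, x2, x3}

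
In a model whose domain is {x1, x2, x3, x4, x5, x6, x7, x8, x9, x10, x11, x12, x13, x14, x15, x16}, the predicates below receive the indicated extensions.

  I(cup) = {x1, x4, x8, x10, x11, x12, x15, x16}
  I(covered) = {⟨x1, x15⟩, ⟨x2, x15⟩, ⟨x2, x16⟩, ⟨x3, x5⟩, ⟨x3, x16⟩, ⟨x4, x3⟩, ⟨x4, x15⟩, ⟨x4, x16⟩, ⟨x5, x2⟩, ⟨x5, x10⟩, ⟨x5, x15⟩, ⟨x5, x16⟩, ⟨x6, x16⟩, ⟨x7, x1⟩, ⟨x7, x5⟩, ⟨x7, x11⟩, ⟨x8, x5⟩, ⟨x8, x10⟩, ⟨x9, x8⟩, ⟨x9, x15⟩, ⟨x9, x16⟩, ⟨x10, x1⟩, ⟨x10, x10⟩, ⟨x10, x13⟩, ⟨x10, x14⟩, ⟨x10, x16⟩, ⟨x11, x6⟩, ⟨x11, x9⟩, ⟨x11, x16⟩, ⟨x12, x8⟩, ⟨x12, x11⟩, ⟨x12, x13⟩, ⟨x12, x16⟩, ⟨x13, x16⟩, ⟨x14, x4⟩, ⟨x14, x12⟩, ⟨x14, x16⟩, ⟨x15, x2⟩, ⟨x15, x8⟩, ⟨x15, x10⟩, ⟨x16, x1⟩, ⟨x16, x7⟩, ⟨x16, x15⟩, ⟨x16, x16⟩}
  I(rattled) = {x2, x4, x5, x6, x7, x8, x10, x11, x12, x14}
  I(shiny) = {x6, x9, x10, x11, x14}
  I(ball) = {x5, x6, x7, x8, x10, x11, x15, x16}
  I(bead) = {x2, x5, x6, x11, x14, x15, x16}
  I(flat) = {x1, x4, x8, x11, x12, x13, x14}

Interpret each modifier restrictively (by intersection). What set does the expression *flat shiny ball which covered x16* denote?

{x11}

⟦which covered x16⟧ = {x : ⟨x, x16⟩ ∈ ⟦covered⟧} = {x2, x3, x4, x5, x6, x9, x10, x11, x12, x13, x14, x16}
⟦ball⟧ = {x5, x6, x7, x8, x10, x11, x15, x16}
… ∩ ⟦which covered x16⟧ = {x5, x6, x7, x8, x10, x11, x15, x16} ∩ {x2, x3, x4, x5, x6, x9, x10, x11, x12, x13, x14, x16} = {x5, x6, x10, x11, x16}
… ∩ ⟦flat⟧ = {x5, x6, x10, x11, x16} ∩ {x1, x4, x8, x11, x12, x13, x14} = {x11}
… ∩ ⟦shiny⟧ = {x11} ∩ {x6, x9, x10, x11, x14} = {x11}
So ⟦flat shiny ball which covered x16⟧ = {x11}.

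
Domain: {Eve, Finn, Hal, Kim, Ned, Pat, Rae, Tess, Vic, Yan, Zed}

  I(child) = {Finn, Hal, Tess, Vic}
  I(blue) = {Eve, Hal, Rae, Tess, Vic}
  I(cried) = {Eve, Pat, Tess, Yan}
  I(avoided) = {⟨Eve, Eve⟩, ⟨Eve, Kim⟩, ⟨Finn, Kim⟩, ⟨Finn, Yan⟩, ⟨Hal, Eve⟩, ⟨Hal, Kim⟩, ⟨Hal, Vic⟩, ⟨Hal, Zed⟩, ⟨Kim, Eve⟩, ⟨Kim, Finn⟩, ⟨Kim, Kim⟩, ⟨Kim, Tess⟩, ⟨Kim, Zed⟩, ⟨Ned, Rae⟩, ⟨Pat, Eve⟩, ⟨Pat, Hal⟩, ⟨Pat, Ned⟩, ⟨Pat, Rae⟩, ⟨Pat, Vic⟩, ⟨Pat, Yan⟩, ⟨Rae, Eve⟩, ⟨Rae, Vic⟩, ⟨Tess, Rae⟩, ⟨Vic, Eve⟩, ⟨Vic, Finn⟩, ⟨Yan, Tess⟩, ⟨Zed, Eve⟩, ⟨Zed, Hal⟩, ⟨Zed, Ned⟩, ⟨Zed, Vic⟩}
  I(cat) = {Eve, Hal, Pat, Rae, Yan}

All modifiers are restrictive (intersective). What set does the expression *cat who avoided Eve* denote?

{Eve, Hal, Pat, Rae}

⟦who avoided Eve⟧ = {x : ⟨x, Eve⟩ ∈ ⟦avoided⟧} = {Eve, Hal, Kim, Pat, Rae, Vic, Zed}
⟦cat⟧ = {Eve, Hal, Pat, Rae, Yan}
… ∩ ⟦who avoided Eve⟧ = {Eve, Hal, Pat, Rae, Yan} ∩ {Eve, Hal, Kim, Pat, Rae, Vic, Zed} = {Eve, Hal, Pat, Rae}
So ⟦cat who avoided Eve⟧ = {Eve, Hal, Pat, Rae}.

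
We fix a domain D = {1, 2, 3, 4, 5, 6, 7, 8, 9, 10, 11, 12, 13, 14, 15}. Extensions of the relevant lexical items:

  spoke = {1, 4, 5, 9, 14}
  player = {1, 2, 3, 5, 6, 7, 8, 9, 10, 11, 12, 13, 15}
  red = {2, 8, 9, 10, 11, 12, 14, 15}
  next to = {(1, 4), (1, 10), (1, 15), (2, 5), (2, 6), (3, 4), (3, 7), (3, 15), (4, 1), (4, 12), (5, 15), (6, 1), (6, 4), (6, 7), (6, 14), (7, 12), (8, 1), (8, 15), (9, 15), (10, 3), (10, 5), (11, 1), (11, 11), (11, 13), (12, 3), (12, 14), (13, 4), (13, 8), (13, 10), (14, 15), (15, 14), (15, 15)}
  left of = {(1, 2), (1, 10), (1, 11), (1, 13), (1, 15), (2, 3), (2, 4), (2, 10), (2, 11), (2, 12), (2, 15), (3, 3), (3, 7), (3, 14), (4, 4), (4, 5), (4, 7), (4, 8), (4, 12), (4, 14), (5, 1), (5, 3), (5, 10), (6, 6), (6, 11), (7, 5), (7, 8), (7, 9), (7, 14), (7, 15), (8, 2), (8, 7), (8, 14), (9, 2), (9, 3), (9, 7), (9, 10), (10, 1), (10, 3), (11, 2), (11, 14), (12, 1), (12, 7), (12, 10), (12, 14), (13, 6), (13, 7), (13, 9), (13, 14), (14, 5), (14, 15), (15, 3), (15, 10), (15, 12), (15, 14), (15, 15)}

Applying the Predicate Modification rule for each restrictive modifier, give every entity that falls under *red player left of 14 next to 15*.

⟦left of 14⟧ = {x : ⟨x, 14⟩ ∈ ⟦left of⟧} = {3, 4, 7, 8, 11, 12, 13, 15}
⟦next to 15⟧ = {x : ⟨x, 15⟩ ∈ ⟦next to⟧} = {1, 3, 5, 8, 9, 14, 15}
⟦player⟧ = {1, 2, 3, 5, 6, 7, 8, 9, 10, 11, 12, 13, 15}
… ∩ ⟦left of 14⟧ = {1, 2, 3, 5, 6, 7, 8, 9, 10, 11, 12, 13, 15} ∩ {3, 4, 7, 8, 11, 12, 13, 15} = {3, 7, 8, 11, 12, 13, 15}
… ∩ ⟦next to 15⟧ = {3, 7, 8, 11, 12, 13, 15} ∩ {1, 3, 5, 8, 9, 14, 15} = {3, 8, 15}
… ∩ ⟦red⟧ = {3, 8, 15} ∩ {2, 8, 9, 10, 11, 12, 14, 15} = {8, 15}
So ⟦red player left of 14 next to 15⟧ = {8, 15}.

{8, 15}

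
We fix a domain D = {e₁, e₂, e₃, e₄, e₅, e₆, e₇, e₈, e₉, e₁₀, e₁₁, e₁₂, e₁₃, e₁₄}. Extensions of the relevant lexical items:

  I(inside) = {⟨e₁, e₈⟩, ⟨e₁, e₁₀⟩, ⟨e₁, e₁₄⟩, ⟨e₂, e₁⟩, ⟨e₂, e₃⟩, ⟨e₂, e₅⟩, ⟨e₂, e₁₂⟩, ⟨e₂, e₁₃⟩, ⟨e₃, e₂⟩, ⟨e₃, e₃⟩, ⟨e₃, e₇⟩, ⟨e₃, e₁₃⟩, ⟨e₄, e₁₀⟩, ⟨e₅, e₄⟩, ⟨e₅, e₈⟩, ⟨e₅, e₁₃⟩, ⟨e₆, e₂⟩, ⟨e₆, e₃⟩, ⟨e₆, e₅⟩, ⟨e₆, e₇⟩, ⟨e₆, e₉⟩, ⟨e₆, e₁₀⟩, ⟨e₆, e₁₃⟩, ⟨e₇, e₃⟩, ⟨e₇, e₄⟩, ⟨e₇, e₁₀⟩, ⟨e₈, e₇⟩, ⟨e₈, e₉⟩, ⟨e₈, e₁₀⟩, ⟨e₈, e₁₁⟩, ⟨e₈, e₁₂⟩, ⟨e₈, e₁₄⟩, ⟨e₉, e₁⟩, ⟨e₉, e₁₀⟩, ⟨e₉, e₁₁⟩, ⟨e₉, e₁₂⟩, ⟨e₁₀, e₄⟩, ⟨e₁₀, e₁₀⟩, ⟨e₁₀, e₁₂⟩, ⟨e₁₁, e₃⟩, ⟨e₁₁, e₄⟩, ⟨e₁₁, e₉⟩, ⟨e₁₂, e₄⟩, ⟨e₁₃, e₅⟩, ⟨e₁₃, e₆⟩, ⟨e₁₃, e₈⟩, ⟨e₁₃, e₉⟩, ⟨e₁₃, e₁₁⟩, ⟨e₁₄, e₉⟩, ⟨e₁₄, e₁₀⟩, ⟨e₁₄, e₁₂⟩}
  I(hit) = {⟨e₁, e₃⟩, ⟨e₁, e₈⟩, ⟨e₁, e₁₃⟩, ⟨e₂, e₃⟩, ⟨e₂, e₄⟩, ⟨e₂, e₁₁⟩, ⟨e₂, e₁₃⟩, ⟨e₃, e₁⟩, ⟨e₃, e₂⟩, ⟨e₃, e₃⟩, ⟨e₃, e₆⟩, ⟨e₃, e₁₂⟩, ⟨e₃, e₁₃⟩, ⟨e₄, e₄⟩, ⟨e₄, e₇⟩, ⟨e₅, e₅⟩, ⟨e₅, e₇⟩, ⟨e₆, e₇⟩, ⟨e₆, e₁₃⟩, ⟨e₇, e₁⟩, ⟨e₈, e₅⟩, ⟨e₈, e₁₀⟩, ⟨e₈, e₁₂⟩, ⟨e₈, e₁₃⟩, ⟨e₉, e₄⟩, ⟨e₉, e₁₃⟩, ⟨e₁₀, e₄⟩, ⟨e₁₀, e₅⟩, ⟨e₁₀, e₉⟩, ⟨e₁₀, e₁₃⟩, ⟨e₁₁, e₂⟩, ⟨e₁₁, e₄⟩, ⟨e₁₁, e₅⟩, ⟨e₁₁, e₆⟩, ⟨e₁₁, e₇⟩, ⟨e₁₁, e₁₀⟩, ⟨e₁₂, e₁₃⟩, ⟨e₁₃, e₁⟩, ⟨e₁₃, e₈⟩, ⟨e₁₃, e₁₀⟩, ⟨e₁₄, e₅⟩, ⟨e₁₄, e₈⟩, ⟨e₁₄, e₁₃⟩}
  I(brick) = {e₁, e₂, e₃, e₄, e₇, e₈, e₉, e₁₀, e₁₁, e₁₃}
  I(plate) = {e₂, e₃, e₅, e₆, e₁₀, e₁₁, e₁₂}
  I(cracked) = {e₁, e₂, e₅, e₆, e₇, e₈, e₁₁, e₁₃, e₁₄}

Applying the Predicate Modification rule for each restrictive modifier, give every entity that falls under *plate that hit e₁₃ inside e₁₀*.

⟦that hit e₁₃⟧ = {x : ⟨x, e₁₃⟩ ∈ ⟦hit⟧} = {e₁, e₂, e₃, e₆, e₈, e₉, e₁₀, e₁₂, e₁₄}
⟦inside e₁₀⟧ = {x : ⟨x, e₁₀⟩ ∈ ⟦inside⟧} = {e₁, e₄, e₆, e₇, e₈, e₉, e₁₀, e₁₄}
⟦plate⟧ = {e₂, e₃, e₅, e₆, e₁₀, e₁₁, e₁₂}
… ∩ ⟦that hit e₁₃⟧ = {e₂, e₃, e₅, e₆, e₁₀, e₁₁, e₁₂} ∩ {e₁, e₂, e₃, e₆, e₈, e₉, e₁₀, e₁₂, e₁₄} = {e₂, e₃, e₆, e₁₀, e₁₂}
… ∩ ⟦inside e₁₀⟧ = {e₂, e₃, e₆, e₁₀, e₁₂} ∩ {e₁, e₄, e₆, e₇, e₈, e₉, e₁₀, e₁₄} = {e₆, e₁₀}
So ⟦plate that hit e₁₃ inside e₁₀⟧ = {e₆, e₁₀}.

{e₆, e₁₀}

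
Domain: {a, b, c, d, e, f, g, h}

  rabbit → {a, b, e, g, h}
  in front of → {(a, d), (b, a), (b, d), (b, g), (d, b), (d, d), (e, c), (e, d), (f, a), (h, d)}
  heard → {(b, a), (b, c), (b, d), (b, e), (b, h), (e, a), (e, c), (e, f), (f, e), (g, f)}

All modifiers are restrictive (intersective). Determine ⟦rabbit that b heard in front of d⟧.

{a, e, h}

⟦that b heard⟧ = {x : ⟨b, x⟩ ∈ ⟦heard⟧} = {a, c, d, e, h}
⟦in front of d⟧ = {x : ⟨x, d⟩ ∈ ⟦in front of⟧} = {a, b, d, e, h}
⟦rabbit⟧ = {a, b, e, g, h}
… ∩ ⟦that b heard⟧ = {a, b, e, g, h} ∩ {a, c, d, e, h} = {a, e, h}
… ∩ ⟦in front of d⟧ = {a, e, h} ∩ {a, b, d, e, h} = {a, e, h}
So ⟦rabbit that b heard in front of d⟧ = {a, e, h}.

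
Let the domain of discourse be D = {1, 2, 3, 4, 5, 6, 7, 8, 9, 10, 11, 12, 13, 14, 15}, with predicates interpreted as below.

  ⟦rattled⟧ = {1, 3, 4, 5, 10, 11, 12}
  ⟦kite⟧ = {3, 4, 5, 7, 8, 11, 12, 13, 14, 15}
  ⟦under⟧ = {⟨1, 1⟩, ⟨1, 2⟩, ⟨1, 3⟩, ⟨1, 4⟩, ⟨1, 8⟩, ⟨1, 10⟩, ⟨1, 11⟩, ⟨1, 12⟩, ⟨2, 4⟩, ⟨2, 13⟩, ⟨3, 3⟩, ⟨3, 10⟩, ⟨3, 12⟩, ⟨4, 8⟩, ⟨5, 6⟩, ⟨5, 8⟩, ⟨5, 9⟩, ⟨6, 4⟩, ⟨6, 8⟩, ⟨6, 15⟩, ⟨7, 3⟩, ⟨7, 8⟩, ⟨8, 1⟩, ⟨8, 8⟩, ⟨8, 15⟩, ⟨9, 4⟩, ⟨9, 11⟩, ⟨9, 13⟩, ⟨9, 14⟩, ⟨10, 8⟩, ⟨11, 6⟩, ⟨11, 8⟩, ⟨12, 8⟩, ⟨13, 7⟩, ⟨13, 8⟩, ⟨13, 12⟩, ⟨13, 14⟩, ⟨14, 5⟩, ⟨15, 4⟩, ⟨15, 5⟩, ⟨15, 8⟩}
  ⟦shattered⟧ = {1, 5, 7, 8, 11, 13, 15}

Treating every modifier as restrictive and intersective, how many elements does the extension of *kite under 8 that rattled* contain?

4

⟦under 8⟧ = {x : ⟨x, 8⟩ ∈ ⟦under⟧} = {1, 4, 5, 6, 7, 8, 10, 11, 12, 13, 15}
⟦that rattled⟧ = ⟦rattled⟧ = {1, 3, 4, 5, 10, 11, 12}
⟦kite⟧ = {3, 4, 5, 7, 8, 11, 12, 13, 14, 15}
… ∩ ⟦under 8⟧ = {3, 4, 5, 7, 8, 11, 12, 13, 14, 15} ∩ {1, 4, 5, 6, 7, 8, 10, 11, 12, 13, 15} = {4, 5, 7, 8, 11, 12, 13, 15}
… ∩ ⟦that rattled⟧ = {4, 5, 7, 8, 11, 12, 13, 15} ∩ {1, 3, 4, 5, 10, 11, 12} = {4, 5, 11, 12}
⟦kite under 8 that rattled⟧ = {4, 5, 11, 12}, so the cardinality is 4.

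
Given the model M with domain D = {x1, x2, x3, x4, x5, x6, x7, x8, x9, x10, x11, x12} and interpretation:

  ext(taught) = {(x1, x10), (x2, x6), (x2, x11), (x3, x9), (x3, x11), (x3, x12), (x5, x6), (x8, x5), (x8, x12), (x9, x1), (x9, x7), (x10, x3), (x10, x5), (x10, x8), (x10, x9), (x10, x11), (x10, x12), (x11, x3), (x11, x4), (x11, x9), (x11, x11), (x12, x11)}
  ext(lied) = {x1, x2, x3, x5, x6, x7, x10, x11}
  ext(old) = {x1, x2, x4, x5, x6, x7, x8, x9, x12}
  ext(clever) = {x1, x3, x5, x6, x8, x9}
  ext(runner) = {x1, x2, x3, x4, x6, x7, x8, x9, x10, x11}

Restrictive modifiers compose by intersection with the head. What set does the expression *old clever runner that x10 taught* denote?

{x8, x9}

⟦that x10 taught⟧ = {x : ⟨x10, x⟩ ∈ ⟦taught⟧} = {x3, x5, x8, x9, x11, x12}
⟦runner⟧ = {x1, x2, x3, x4, x6, x7, x8, x9, x10, x11}
… ∩ ⟦that x10 taught⟧ = {x1, x2, x3, x4, x6, x7, x8, x9, x10, x11} ∩ {x3, x5, x8, x9, x11, x12} = {x3, x8, x9, x11}
… ∩ ⟦old⟧ = {x3, x8, x9, x11} ∩ {x1, x2, x4, x5, x6, x7, x8, x9, x12} = {x8, x9}
… ∩ ⟦clever⟧ = {x8, x9} ∩ {x1, x3, x5, x6, x8, x9} = {x8, x9}
So ⟦old clever runner that x10 taught⟧ = {x8, x9}.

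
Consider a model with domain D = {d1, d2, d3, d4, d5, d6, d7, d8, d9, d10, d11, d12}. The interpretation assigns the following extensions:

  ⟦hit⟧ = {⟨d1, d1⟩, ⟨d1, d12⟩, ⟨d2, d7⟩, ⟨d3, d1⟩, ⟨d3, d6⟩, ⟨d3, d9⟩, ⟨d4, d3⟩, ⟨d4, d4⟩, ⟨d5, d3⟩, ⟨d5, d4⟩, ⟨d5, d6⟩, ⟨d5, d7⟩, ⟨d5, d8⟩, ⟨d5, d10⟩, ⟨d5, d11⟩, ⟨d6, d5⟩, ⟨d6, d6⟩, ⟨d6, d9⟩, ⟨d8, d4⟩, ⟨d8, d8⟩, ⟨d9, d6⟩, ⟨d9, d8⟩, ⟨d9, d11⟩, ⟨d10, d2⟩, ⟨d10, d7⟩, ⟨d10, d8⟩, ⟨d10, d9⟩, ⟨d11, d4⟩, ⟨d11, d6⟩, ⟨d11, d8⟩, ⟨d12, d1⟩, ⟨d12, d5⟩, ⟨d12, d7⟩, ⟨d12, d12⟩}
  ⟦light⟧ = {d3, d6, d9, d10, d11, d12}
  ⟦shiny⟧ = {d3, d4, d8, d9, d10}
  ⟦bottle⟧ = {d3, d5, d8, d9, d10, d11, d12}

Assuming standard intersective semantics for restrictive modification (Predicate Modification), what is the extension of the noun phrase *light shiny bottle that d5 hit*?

{d3, d10}

⟦that d5 hit⟧ = {x : ⟨d5, x⟩ ∈ ⟦hit⟧} = {d3, d4, d6, d7, d8, d10, d11}
⟦bottle⟧ = {d3, d5, d8, d9, d10, d11, d12}
… ∩ ⟦that d5 hit⟧ = {d3, d5, d8, d9, d10, d11, d12} ∩ {d3, d4, d6, d7, d8, d10, d11} = {d3, d8, d10, d11}
… ∩ ⟦light⟧ = {d3, d8, d10, d11} ∩ {d3, d6, d9, d10, d11, d12} = {d3, d10, d11}
… ∩ ⟦shiny⟧ = {d3, d10, d11} ∩ {d3, d4, d8, d9, d10} = {d3, d10}
So ⟦light shiny bottle that d5 hit⟧ = {d3, d10}.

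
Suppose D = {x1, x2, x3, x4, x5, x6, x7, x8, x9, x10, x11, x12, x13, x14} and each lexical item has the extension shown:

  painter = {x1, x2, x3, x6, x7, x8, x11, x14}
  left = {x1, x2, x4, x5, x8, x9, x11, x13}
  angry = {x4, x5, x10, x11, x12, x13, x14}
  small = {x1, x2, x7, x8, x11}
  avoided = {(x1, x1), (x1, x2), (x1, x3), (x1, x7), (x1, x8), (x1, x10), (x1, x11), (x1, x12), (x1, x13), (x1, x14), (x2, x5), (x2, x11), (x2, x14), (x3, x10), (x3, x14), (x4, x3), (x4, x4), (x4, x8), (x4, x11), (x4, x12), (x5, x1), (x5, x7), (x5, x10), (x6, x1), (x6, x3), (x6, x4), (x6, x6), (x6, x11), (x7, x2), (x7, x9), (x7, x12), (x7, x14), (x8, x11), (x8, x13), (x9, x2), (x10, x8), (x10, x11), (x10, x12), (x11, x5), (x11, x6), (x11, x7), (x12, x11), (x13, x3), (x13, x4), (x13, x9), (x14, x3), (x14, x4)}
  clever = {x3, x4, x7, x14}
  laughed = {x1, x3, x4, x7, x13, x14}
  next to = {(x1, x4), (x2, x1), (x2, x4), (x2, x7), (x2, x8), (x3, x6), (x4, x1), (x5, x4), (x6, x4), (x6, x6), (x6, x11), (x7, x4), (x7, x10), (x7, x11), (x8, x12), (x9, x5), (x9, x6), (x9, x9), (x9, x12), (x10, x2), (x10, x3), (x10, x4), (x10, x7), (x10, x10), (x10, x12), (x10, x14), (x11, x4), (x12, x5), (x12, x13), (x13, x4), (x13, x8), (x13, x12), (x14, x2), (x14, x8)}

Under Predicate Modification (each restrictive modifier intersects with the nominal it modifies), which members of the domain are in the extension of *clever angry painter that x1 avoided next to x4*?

⟦that x1 avoided⟧ = {x : ⟨x1, x⟩ ∈ ⟦avoided⟧} = {x1, x2, x3, x7, x8, x10, x11, x12, x13, x14}
⟦next to x4⟧ = {x : ⟨x, x4⟩ ∈ ⟦next to⟧} = {x1, x2, x5, x6, x7, x10, x11, x13}
⟦painter⟧ = {x1, x2, x3, x6, x7, x8, x11, x14}
… ∩ ⟦that x1 avoided⟧ = {x1, x2, x3, x6, x7, x8, x11, x14} ∩ {x1, x2, x3, x7, x8, x10, x11, x12, x13, x14} = {x1, x2, x3, x7, x8, x11, x14}
… ∩ ⟦next to x4⟧ = {x1, x2, x3, x7, x8, x11, x14} ∩ {x1, x2, x5, x6, x7, x10, x11, x13} = {x1, x2, x7, x11}
… ∩ ⟦clever⟧ = {x1, x2, x7, x11} ∩ {x3, x4, x7, x14} = {x7}
… ∩ ⟦angry⟧ = {x7} ∩ {x4, x5, x10, x11, x12, x13, x14} = ∅
So ⟦clever angry painter that x1 avoided next to x4⟧ = { }.

{ }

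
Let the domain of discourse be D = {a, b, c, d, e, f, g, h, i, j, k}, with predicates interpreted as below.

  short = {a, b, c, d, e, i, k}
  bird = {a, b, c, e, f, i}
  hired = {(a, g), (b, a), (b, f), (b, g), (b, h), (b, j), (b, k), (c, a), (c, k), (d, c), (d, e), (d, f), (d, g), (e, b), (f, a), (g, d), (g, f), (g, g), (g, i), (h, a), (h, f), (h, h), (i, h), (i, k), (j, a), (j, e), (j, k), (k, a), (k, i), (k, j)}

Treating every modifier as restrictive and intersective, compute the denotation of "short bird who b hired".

{a}

⟦who b hired⟧ = {x : ⟨b, x⟩ ∈ ⟦hired⟧} = {a, f, g, h, j, k}
⟦bird⟧ = {a, b, c, e, f, i}
… ∩ ⟦who b hired⟧ = {a, b, c, e, f, i} ∩ {a, f, g, h, j, k} = {a, f}
… ∩ ⟦short⟧ = {a, f} ∩ {a, b, c, d, e, i, k} = {a}
So ⟦short bird who b hired⟧ = {a}.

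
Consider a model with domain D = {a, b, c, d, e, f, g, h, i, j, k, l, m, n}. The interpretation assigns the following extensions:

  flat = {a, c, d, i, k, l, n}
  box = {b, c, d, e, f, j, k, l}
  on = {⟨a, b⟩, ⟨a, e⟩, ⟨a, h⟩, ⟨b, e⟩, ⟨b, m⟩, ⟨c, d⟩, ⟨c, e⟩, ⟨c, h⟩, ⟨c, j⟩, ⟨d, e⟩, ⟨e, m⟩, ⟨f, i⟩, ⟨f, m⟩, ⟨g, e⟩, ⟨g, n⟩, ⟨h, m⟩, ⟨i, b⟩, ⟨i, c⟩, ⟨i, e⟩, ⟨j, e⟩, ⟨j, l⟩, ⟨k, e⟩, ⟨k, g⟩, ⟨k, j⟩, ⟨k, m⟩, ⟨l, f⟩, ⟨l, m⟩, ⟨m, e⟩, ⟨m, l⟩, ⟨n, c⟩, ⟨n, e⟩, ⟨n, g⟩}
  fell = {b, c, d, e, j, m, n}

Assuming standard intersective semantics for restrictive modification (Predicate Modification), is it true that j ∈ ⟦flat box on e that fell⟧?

⟦on e⟧ = {x : ⟨x, e⟩ ∈ ⟦on⟧} = {a, b, c, d, g, i, j, k, m, n}
⟦that fell⟧ = ⟦fell⟧ = {b, c, d, e, j, m, n}
⟦box⟧ = {b, c, d, e, f, j, k, l}
… ∩ ⟦on e⟧ = {b, c, d, e, f, j, k, l} ∩ {a, b, c, d, g, i, j, k, m, n} = {b, c, d, j, k}
… ∩ ⟦that fell⟧ = {b, c, d, j, k} ∩ {b, c, d, e, j, m, n} = {b, c, d, j}
… ∩ ⟦flat⟧ = {b, c, d, j} ∩ {a, c, d, i, k, l, n} = {c, d}
⟦flat box on e that fell⟧ = {c, d}; j ∉ this set.

no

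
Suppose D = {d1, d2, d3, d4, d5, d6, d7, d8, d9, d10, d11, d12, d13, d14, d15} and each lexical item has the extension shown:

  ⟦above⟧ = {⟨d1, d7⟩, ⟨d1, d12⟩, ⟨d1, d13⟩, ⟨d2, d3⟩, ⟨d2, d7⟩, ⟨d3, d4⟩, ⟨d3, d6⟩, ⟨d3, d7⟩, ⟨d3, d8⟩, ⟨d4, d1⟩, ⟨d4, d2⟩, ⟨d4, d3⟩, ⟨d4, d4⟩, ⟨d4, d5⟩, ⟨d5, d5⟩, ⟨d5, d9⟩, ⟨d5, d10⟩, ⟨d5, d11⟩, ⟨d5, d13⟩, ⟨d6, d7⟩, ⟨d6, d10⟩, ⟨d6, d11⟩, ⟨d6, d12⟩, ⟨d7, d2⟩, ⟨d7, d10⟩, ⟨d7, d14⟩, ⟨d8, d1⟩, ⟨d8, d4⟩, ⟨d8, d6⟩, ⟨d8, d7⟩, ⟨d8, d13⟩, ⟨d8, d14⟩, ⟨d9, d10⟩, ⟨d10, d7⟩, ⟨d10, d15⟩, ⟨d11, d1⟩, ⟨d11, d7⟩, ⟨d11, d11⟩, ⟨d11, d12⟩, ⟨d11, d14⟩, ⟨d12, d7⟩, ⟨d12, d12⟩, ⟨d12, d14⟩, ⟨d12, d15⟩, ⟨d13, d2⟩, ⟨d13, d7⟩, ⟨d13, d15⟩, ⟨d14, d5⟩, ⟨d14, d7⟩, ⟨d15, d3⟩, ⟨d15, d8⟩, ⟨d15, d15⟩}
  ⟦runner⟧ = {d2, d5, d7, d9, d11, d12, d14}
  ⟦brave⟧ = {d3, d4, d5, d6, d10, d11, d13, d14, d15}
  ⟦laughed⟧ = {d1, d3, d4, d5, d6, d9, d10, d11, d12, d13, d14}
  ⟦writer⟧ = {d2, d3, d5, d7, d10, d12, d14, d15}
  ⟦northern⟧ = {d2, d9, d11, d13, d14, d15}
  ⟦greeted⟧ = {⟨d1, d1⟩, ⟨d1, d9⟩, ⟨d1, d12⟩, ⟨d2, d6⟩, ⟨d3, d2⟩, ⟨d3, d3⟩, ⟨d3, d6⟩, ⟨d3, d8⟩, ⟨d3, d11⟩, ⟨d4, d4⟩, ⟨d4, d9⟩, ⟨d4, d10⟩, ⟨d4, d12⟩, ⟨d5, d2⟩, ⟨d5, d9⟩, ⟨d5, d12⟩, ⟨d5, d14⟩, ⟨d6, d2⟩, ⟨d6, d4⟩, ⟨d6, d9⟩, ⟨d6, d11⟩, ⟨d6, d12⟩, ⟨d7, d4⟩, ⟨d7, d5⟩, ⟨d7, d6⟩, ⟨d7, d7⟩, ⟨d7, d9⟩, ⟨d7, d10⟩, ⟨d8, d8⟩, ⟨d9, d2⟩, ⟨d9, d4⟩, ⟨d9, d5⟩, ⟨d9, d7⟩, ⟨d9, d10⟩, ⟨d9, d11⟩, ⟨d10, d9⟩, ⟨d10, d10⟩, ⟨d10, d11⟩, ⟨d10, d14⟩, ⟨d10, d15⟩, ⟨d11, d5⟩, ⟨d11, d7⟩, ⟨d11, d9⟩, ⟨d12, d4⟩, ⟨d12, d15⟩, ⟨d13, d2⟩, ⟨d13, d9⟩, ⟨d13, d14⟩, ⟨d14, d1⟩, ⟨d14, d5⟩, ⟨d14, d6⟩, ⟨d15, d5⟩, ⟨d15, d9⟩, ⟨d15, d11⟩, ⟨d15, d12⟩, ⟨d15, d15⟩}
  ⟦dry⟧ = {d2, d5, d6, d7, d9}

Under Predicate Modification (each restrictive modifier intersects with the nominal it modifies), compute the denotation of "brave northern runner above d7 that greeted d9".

{d11}

⟦above d7⟧ = {x : ⟨x, d7⟩ ∈ ⟦above⟧} = {d1, d2, d3, d6, d8, d10, d11, d12, d13, d14}
⟦that greeted d9⟧ = {x : ⟨x, d9⟩ ∈ ⟦greeted⟧} = {d1, d4, d5, d6, d7, d10, d11, d13, d15}
⟦runner⟧ = {d2, d5, d7, d9, d11, d12, d14}
… ∩ ⟦above d7⟧ = {d2, d5, d7, d9, d11, d12, d14} ∩ {d1, d2, d3, d6, d8, d10, d11, d12, d13, d14} = {d2, d11, d12, d14}
… ∩ ⟦that greeted d9⟧ = {d2, d11, d12, d14} ∩ {d1, d4, d5, d6, d7, d10, d11, d13, d15} = {d11}
… ∩ ⟦brave⟧ = {d11} ∩ {d3, d4, d5, d6, d10, d11, d13, d14, d15} = {d11}
… ∩ ⟦northern⟧ = {d11} ∩ {d2, d9, d11, d13, d14, d15} = {d11}
So ⟦brave northern runner above d7 that greeted d9⟧ = {d11}.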